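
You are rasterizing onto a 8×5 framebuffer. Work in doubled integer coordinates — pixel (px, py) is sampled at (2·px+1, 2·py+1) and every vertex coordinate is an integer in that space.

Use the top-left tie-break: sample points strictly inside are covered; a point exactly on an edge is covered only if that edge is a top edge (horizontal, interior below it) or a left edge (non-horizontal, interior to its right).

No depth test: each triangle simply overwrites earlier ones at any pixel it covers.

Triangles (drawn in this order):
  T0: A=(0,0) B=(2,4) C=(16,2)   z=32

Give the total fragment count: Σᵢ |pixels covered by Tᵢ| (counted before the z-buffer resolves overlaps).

T0:
  2·area = 60  (B↔C swapped to make it positive)
  edge (0, 0)→(16, 2): d=(16,2) right/bottom  bias=-1
  edge (16, 2)→(2, 4): d=(-14,2) right/bottom  bias=-1
  edge (2, 4)→(0, 0): d=(-2,-4) top-left  bias=+0
    (0,0)@(1, 1): e=[14,44,2] → X
    (1,0)@(3, 1): e=[10,40,10] → X
    (2,0)@(5, 1): e=[6,36,18] → X
    (3,0)@(7, 1): e=[2,32,26] → X
    (4,0)@(9, 1): e=[-2,28,34] → .
    (0,1)@(1, 3): e=[46,16,-2] → .
    (1,1)@(3, 3): e=[42,12,6] → X
    (4,1)@(9, 3): e=[30,0,30] → .  [on edge]
    (1,2)@(3, 5): e=[74,-16,2] → .
    (2,2)@(5, 5): e=[70,-20,10] → .
    (3,2)@(7, 5): e=[66,-24,18] → .
  covered (7 px):
    X X X X . . . .
    . X X X . . . .
    . . . . . . . .
    . . . . . . . .
    . . . . . . . .

Result: 7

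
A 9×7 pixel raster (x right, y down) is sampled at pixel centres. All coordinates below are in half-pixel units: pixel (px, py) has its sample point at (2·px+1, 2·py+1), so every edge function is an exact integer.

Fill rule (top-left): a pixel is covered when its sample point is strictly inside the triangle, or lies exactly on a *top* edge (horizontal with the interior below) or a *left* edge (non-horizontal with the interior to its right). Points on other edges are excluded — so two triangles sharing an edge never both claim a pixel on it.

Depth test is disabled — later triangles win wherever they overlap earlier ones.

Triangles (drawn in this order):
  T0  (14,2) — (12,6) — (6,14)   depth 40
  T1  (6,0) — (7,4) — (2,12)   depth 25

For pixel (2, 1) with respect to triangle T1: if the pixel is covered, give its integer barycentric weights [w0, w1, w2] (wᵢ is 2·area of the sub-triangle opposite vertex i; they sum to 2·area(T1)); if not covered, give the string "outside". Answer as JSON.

T0:
  2·area = 8
  edge (14, 2)→(12, 6): d=(-2,4) right/bottom  bias=-1
  edge (12, 6)→(6, 14): d=(-6,8) right/bottom  bias=-1
  edge (6, 14)→(14, 2): d=(8,-12) top-left  bias=+0
    (5,3)@(11, 7): e=[2,2,4] → #
    (6,3)@(13, 7): e=[-6,-14,28] → ·
    (5,4)@(11, 9): e=[-2,-10,20] → ·
  covered (1 px):
    · · · · · · · · ·
    · · · · · · · · ·
    · · · · · · · · ·
    · · · · · # · · ·
    · · · · · · · · ·
    · · · · · · · · ·
    · · · · · · · · ·
T1:
  2·area = 28
  edge (6, 0)→(7, 4): d=(1,4) right/bottom  bias=-1
  edge (7, 4)→(2, 12): d=(-5,8) right/bottom  bias=-1
  edge (2, 12)→(6, 0): d=(4,-12) top-left  bias=+0
    (2,1)@(5, 3): e=[7,21,0] → #  [on edge]
    (3,1)@(7, 3): e=[-1,5,24] → ·
    (2,2)@(5, 5): e=[9,11,8] → #
    (3,2)@(7, 5): e=[1,-5,32] → ·
    (2,3)@(5, 7): e=[11,1,16] → #
    (3,3)@(7, 7): e=[3,-15,40] → ·
    (1,4)@(3, 9): e=[21,7,0] → #  [on edge]
    (2,4)@(5, 9): e=[13,-9,24] → ·
    (1,5)@(3, 11): e=[23,-3,8] → ·
  covered (4 px):
    · · · · · · · · ·
    · · # · · · · · ·
    · · # · · · · · ·
    · · # · · · · · ·
    · # · · · · · · ·
    · · · · · · · · ·
    · · · · · · · · ·

Final: [21,0,7]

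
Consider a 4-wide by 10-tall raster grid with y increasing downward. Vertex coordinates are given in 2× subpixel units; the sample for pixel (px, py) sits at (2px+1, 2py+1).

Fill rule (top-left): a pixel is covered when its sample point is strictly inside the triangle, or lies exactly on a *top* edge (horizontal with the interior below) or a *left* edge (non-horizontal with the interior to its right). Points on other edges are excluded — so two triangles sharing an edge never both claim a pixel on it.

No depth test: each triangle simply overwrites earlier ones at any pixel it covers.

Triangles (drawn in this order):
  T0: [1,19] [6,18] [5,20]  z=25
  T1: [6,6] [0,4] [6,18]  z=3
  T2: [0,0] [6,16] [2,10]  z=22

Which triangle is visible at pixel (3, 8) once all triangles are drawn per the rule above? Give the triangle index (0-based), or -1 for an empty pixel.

T0:
  2·area = 9
  edge (1, 19)→(6, 18): d=(5,-1) top-left  bias=+0
  edge (6, 18)→(5, 20): d=(-1,2) right/bottom  bias=-1
  edge (5, 20)→(1, 19): d=(-4,-1) top-left  bias=+0
    (0,9)@(1, 19): e=[0,9,0] → #  [on edge]
    (1,9)@(3, 19): e=[2,5,2] → #
    (2,9)@(5, 19): e=[4,1,4] → #
    (3,9)@(7, 19): e=[6,-3,6] → ·
  covered (3 px):
    · · · ·
    · · · ·
    · · · ·
    · · · ·
    · · · ·
    · · · ·
    · · · ·
    · · · ·
    · · · ·
    # # # ·
T1:
  2·area = 72  (B↔C swapped to make it positive)
  edge (6, 6)→(6, 18): d=(0,12) right/bottom  bias=-1
  edge (6, 18)→(0, 4): d=(-6,-14) top-left  bias=+0
  edge (0, 4)→(6, 6): d=(6,2) right/bottom  bias=-1
    (0,2)@(1, 5): e=[60,8,4] → #
    (1,2)@(3, 5): e=[36,36,0] → ·  [on edge]
    (0,3)@(1, 7): e=[60,-4,16] → ·
    (1,3)@(3, 7): e=[36,24,12] → #
    (2,3)@(5, 7): e=[12,52,8] → #
    (3,3)@(7, 7): e=[-12,80,4] → ·
    (1,4)@(3, 9): e=[36,12,24] → #
    (3,4)@(7, 9): e=[-12,68,16] → ·
    (1,5)@(3, 11): e=[36,0,36] → #  [on edge]
    (3,5)@(7, 11): e=[-12,56,28] → ·
    (1,6)@(3, 13): e=[36,-12,48] → ·
    (2,6)@(5, 13): e=[12,16,44] → #
  covered (9 px):
    · · · ·
    · · · ·
    # · · ·
    · # # ·
    · # # ·
    · # # ·
    · · # ·
    · · # ·
    · · · ·
    · · · ·
T2:
  2·area = 28
  edge (0, 0)→(6, 16): d=(6,16) right/bottom  bias=-1
  edge (6, 16)→(2, 10): d=(-4,-6) top-left  bias=+0
  edge (2, 10)→(0, 0): d=(-2,-10) top-left  bias=+0
    (0,1)@(1, 3): e=[2,22,4] → #
    (1,1)@(3, 3): e=[-30,34,24] → ·
    (0,2)@(1, 5): e=[14,14,0] → #  [on edge]
    (1,2)@(3, 5): e=[-18,26,20] → ·
    (0,3)@(1, 7): e=[26,6,-4] → ·
    (1,4)@(3, 9): e=[6,10,12] → #
    (2,4)@(5, 9): e=[-26,22,32] → ·
    (1,5)@(3, 11): e=[18,2,8] → #
    (2,5)@(5, 11): e=[-14,14,28] → ·
    (1,6)@(3, 13): e=[30,-6,4] → ·
    (1,7)@(3, 15): e=[42,-14,0] → ·  [on edge]
  covered (4 px):
    · · · ·
    # · · ·
    # · · ·
    · · · ·
    · # · ·
    · # · ·
    · · · ·
    · · · ·
    · · · ·
    · · · ·

Z-buffer (winner per pixel, '.' = empty):
  . . . .
  2 . . .
  2 . . .
  . 1 1 .
  . 2 1 .
  . 2 1 .
  . . 1 .
  . . 1 .
  . . . .
  0 0 0 .

Final: -1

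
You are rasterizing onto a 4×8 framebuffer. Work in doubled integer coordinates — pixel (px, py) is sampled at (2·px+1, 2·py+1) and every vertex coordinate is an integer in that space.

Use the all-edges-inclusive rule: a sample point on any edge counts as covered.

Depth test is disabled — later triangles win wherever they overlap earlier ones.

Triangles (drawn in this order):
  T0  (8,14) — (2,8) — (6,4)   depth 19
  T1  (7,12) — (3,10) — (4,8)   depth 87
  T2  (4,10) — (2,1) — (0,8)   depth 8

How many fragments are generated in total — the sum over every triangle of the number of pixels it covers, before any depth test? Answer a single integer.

T0:
  2·area = 48
  edge (8, 14)→(2, 8): d=(-6,-6) inclusive
  edge (2, 8)→(6, 4): d=(4,-4) inclusive
  edge (6, 4)→(8, 14): d=(2,10) inclusive
    (3,1)@(7, 3): e=[60,0,-12] → ·  [on edge]
    (2,2)@(5, 5): e=[36,0,12] → #  [on edge]
    (3,2)@(7, 5): e=[48,8,-8] → ·
    (0,3)@(1, 7): e=[0,-8,56] → ·  [on edge]
    (1,3)@(3, 7): e=[12,0,36] → #  [on edge]
    (3,3)@(7, 7): e=[36,16,-4] → ·
    (0,4)@(1, 9): e=[-12,0,60] → ·  [on edge]
    (1,4)@(3, 9): e=[0,8,40] → #  [on edge]
    (3,4)@(7, 9): e=[24,24,0] → #  [on edge]
    (1,5)@(3, 11): e=[-12,16,44] → ·
    (2,5)@(5, 11): e=[0,24,24] → #  [on edge]
    (2,6)@(5, 13): e=[-12,32,28] → ·
    (3,6)@(7, 13): e=[0,40,8] → #  [on edge]
  covered (9 px):
    · · · ·
    · · · ·
    · · # ·
    · # # ·
    · # # #
    · · # #
    · · · #
    · · · ·
T1:
  2·area = 10
  edge (7, 12)→(3, 10): d=(-4,-2) inclusive
  edge (3, 10)→(4, 8): d=(1,-2) inclusive
  edge (4, 8)→(7, 12): d=(3,4) inclusive
    (0,4)@(1, 9): e=[0,-5,15] → ·  [on edge]
    (2,5)@(5, 11): e=[0,5,5] → #  [on edge]
    (3,5)@(7, 11): e=[4,9,-3] → ·
    (2,6)@(5, 13): e=[-8,7,11] → ·
  covered (1 px):
    · · · ·
    · · · ·
    · · · ·
    · · · ·
    · · · ·
    · · # ·
    · · · ·
    · · · ·
T2:
  2·area = 32  (B↔C swapped to make it positive)
  edge (4, 10)→(0, 8): d=(-4,-2) inclusive
  edge (0, 8)→(2, 1): d=(2,-7) inclusive
  edge (2, 1)→(4, 10): d=(2,9) inclusive
    (0,2)@(1, 5): e=[14,1,17] → #
    (1,2)@(3, 5): e=[18,15,-1] → ·
    (0,3)@(1, 7): e=[6,5,21] → #
    (1,3)@(3, 7): e=[10,19,3] → #
    (2,3)@(5, 7): e=[14,33,-15] → ·
    (0,4)@(1, 9): e=[-2,9,25] → ·
    (1,4)@(3, 9): e=[2,23,7] → #
    (2,4)@(5, 9): e=[6,37,-11] → ·
    (1,5)@(3, 11): e=[-6,27,11] → ·
  covered (4 px):
    · · · ·
    · · · ·
    # · · ·
    # # · ·
    · # · ·
    · · · ·
    · · · ·
    · · · ·

Result: 14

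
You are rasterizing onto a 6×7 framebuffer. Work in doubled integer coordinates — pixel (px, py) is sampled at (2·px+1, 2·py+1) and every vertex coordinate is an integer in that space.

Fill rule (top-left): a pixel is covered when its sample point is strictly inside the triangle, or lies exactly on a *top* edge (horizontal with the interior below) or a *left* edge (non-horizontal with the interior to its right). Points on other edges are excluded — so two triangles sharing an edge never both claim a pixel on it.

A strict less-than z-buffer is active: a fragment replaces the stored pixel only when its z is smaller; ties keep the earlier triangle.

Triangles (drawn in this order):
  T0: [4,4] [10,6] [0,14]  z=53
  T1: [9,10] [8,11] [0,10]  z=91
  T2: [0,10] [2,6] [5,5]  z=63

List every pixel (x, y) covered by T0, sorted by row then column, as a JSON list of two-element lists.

T0:
  2·area = 68
  edge (4, 4)→(10, 6): d=(6,2) right/bottom  bias=-1
  edge (10, 6)→(0, 14): d=(-10,8) right/bottom  bias=-1
  edge (0, 14)→(4, 4): d=(4,-10) top-left  bias=+0
    (0,1)@(1, 3): e=[0,102,-34] → ·  [on edge]
    (2,2)@(5, 5): e=[4,50,14] → █
    (3,2)@(7, 5): e=[0,34,34] → ·  [on edge]
    (1,3)@(3, 7): e=[20,46,2] → █
    (3,3)@(7, 7): e=[12,14,42] → █
    (4,3)@(9, 7): e=[8,-2,62] → ·
    (1,4)@(3, 9): e=[32,26,10] → █
    (3,4)@(7, 9): e=[24,-6,50] → ·
    (1,5)@(3, 11): e=[44,6,18] → █
    (2,5)@(5, 11): e=[40,-10,38] → ·
    (0,6)@(1, 13): e=[60,2,6] → █
    (1,6)@(3, 13): e=[56,-14,26] → ·
  covered (8 px):
    · · · · · ·
    · · · · · ·
    · · █ · · ·
    · █ █ █ · ·
    · █ █ · · ·
    · █ · · · ·
    █ · · · · ·
T1:
  2·area = 9
  edge (9, 10)→(8, 11): d=(-1,1) right/bottom  bias=-1
  edge (8, 11)→(0, 10): d=(-8,-1) top-left  bias=+0
  edge (0, 10)→(9, 10): d=(9,0) top-left  bias=+0
  covered (0 px):
    · · · · · ·
    · · · · · ·
    · · · · · ·
    · · · · · ·
    · · · · · ·
    · · · · · ·
    · · · · · ·
T2:
  2·area = 10
  edge (0, 10)→(2, 6): d=(2,-4) top-left  bias=+0
  edge (2, 6)→(5, 5): d=(3,-1) top-left  bias=+0
  edge (5, 5)→(0, 10): d=(-5,5) right/bottom  bias=-1
    (4,0)@(9, 1): e=[18,-8,0] → ·  [on edge]
    (3,1)@(7, 3): e=[14,-4,0] → ·  [on edge]
    (5,1)@(11, 3): e=[30,0,-20] → ·  [on edge]
    (2,2)@(5, 5): e=[10,0,0] → ·  [on edge]
    (1,3)@(3, 7): e=[6,4,0] → ·  [on edge]
    (0,4)@(1, 9): e=[2,8,0] → ·  [on edge]
  covered (0 px):
    · · · · · ·
    · · · · · ·
    · · · · · ·
    · · · · · ·
    · · · · · ·
    · · · · · ·
    · · · · · ·

Final: [[2,2],[1,3],[2,3],[3,3],[1,4],[2,4],[1,5],[0,6]]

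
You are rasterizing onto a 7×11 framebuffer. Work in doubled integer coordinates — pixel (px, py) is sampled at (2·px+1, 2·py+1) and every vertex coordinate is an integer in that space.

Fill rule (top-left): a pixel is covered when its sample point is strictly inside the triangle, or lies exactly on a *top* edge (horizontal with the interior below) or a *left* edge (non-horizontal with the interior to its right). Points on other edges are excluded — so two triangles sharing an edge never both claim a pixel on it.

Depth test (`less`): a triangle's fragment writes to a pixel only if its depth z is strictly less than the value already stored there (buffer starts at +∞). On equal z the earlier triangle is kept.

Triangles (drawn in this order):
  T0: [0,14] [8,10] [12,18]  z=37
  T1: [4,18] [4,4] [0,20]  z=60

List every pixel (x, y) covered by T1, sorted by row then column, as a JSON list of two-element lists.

T0:
  2·area = 80
  edge (0, 14)→(8, 10): d=(8,-4) top-left  bias=+0
  edge (8, 10)→(12, 18): d=(4,8) right/bottom  bias=-1
  edge (12, 18)→(0, 14): d=(-12,-4) top-left  bias=+0
    (3,5)@(7, 11): e=[4,12,64] → X
    (4,5)@(9, 11): e=[12,-4,72] → .
    (1,6)@(3, 13): e=[4,52,24] → X
    (2,6)@(5, 13): e=[12,36,32] → X
    (4,6)@(9, 13): e=[28,4,48] → X
    (5,6)@(11, 13): e=[36,-12,56] → .
    (1,7)@(3, 15): e=[20,60,0] → X  [on edge]
    (5,7)@(11, 15): e=[52,-4,32] → .
    (1,8)@(3, 17): e=[36,68,-24] → .
    (2,8)@(5, 17): e=[44,52,-16] → .
    (3,8)@(7, 17): e=[52,36,-8] → .
    (4,8)@(9, 17): e=[60,20,0] → X  [on edge]
  covered (11 px):
    . . . . . . .
    . . . . . . .
    . . . . . . .
    . . . . . . .
    . . . . . . .
    . . . X . . .
    . X X X X . .
    . X X X X . .
    . . . . X X .
    . . . . . . .
    . . . . . . .
T1:
  2·area = 56  (B↔C swapped to make it positive)
  edge (4, 18)→(0, 20): d=(-4,2) right/bottom  bias=-1
  edge (0, 20)→(4, 4): d=(4,-16) top-left  bias=+0
  edge (4, 4)→(4, 18): d=(0,14) right/bottom  bias=-1
    (1,4)@(3, 9): e=[38,4,14] → X
    (2,4)@(5, 9): e=[34,36,-14] → .
    (1,5)@(3, 11): e=[30,12,14] → X
    (2,5)@(5, 11): e=[26,44,-14] → .
    (1,6)@(3, 13): e=[22,20,14] → X
    (2,6)@(5, 13): e=[18,52,-14] → .
    (1,7)@(3, 15): e=[14,28,14] → X
    (2,7)@(5, 15): e=[10,60,-14] → .
    (0,8)@(1, 17): e=[10,4,42] → X
    (2,8)@(5, 17): e=[2,68,-14] → .
    (0,9)@(1, 19): e=[2,12,42] → X
    (1,9)@(3, 19): e=[-2,44,14] → .
  covered (7 px):
    . . . . . . .
    . . . . . . .
    . . . . . . .
    . . . . . . .
    . X . . . . .
    . X . . . . .
    . X . . . . .
    . X . . . . .
    X X . . . . .
    X . . . . . .
    . . . . . . .

Answer: [[1,4],[1,5],[1,6],[1,7],[0,8],[1,8],[0,9]]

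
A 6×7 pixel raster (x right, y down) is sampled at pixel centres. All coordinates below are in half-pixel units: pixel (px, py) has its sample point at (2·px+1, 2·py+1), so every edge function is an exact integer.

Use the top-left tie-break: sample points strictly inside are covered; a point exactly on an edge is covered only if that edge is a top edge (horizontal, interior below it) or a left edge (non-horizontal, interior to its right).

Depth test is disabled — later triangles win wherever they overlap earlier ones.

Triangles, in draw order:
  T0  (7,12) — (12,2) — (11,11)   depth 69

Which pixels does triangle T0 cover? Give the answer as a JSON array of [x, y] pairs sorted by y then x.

T0:
  2·area = 35
  edge (7, 12)→(12, 2): d=(5,-10) top-left  bias=+0
  edge (12, 2)→(11, 11): d=(-1,9) right/bottom  bias=-1
  edge (11, 11)→(7, 12): d=(-4,1) right/bottom  bias=-1
    (5,2)@(11, 5): e=[5,6,24] → X
    (5,3)@(11, 7): e=[15,4,16] → X
    (4,4)@(9, 9): e=[5,20,10] → X
    (4,5)@(9, 11): e=[15,18,2] → X
    (5,5)@(11, 11): e=[35,0,0] → .  [on edge]
    (1,6)@(3, 13): e=[-35,70,0] → .  [on edge]
    (4,6)@(9, 13): e=[25,16,-6] → .
  covered (5 px):
    . . . . . .
    . . . . . .
    . . . . . X
    . . . . . X
    . . . . X X
    . . . . X .
    . . . . . .

Result: [[5,2],[5,3],[4,4],[5,4],[4,5]]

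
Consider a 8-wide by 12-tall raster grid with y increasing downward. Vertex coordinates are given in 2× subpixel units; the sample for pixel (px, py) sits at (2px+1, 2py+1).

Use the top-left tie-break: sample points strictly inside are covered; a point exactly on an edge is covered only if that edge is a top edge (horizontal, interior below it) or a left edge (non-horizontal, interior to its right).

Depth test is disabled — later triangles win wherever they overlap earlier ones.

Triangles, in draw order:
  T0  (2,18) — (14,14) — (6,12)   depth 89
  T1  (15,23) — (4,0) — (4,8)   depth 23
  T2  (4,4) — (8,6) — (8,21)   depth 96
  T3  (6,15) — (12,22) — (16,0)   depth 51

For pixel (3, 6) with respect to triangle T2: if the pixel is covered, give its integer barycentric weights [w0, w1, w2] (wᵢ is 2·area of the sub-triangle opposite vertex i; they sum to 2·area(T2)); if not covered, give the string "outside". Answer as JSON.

T0:
  2·area = 56  (B↔C swapped to make it positive)
  edge (2, 18)→(6, 12): d=(4,-6) top-left  bias=+0
  edge (6, 12)→(14, 14): d=(8,2) right/bottom  bias=-1
  edge (14, 14)→(2, 18): d=(-12,4) right/bottom  bias=-1
    (3,6)@(7, 13): e=[10,6,40] → █
    (4,6)@(9, 13): e=[22,2,32] → █
    (5,6)@(11, 13): e=[34,-2,24] → ·
    (2,7)@(5, 15): e=[6,26,24] → █
    (5,7)@(11, 15): e=[42,14,0] → ·  [on edge]
    (1,8)@(3, 17): e=[2,46,8] → █
    (2,8)@(5, 17): e=[14,42,0] → ·  [on edge]
    (3,8)@(7, 17): e=[26,38,-8] → ·
    (4,8)@(9, 17): e=[38,34,-16] → ·
    (1,9)@(3, 19): e=[10,62,-16] → ·
  covered (6 px):
    · · · · · · · ·
    · · · · · · · ·
    · · · · · · · ·
    · · · · · · · ·
    · · · · · · · ·
    · · · · · · · ·
    · · · █ █ · · ·
    · · █ █ █ · · ·
    · █ · · · · · ·
    · · · · · · · ·
    · · · · · · · ·
    · · · · · · · ·
T1:
  2·area = 88  (B↔C swapped to make it positive)
  edge (15, 23)→(4, 8): d=(-11,-15) top-left  bias=+0
  edge (4, 8)→(4, 0): d=(0,-8) top-left  bias=+0
  edge (4, 0)→(15, 23): d=(11,23) right/bottom  bias=-1
    (2,1)@(5, 3): e=[70,8,10] → █
    (3,1)@(7, 3): e=[100,24,-36] → ·
    (2,2)@(5, 5): e=[48,8,32] → █
    (3,2)@(7, 5): e=[78,24,-14] → ·
    (2,3)@(5, 7): e=[26,8,54] → █
    (3,3)@(7, 7): e=[56,24,8] → █
    (4,3)@(9, 7): e=[86,40,-38] → ·
    (2,4)@(5, 9): e=[4,8,76] → █
    (4,4)@(9, 9): e=[64,40,-16] → ·
    (2,5)@(5, 11): e=[-18,8,98] → ·
    (3,5)@(7, 11): e=[12,24,52] → █
    (4,5)@(9, 11): e=[42,40,6] → █
    (7,11)@(15, 23): e=[0,88,0] → ·  [on edge]
  covered (12 px):
    · · · · · · · ·
    · · █ · · · · ·
    · · █ · · · · ·
    · · █ █ · · · ·
    · · █ █ · · · ·
    · · · █ █ · · ·
    · · · · █ · · ·
    · · · · · █ · ·
    · · · · · █ · ·
    · · · · · · █ ·
    · · · · · · · ·
    · · · · · · · ·
T2:
  2·area = 60
  edge (4, 4)→(8, 6): d=(4,2) right/bottom  bias=-1
  edge (8, 6)→(8, 21): d=(0,15) right/bottom  bias=-1
  edge (8, 21)→(4, 4): d=(-4,-17) top-left  bias=+0
    (2,2)@(5, 5): e=[2,45,13] → █
    (3,2)@(7, 5): e=[-2,15,47] → ·
    (2,3)@(5, 7): e=[10,45,5] → █
    (3,3)@(7, 7): e=[6,15,39] → █
    (4,3)@(9, 7): e=[2,-15,73] → ·
    (2,4)@(5, 9): e=[18,45,-3] → ·
    (3,4)@(7, 9): e=[14,15,31] → █
    (4,4)@(9, 9): e=[10,-15,65] → ·
    (3,5)@(7, 11): e=[22,15,23] → █
    (4,5)@(9, 11): e=[18,-15,57] → ·
    (3,6)@(7, 13): e=[30,15,15] → █
    (4,6)@(9, 13): e=[26,-15,49] → ·
  covered (7 px):
    · · · · · · · ·
    · · · · · · · ·
    · · █ · · · · ·
    · · █ █ · · · ·
    · · · █ · · · ·
    · · · █ · · · ·
    · · · █ · · · ·
    · · · █ · · · ·
    · · · · · · · ·
    · · · · · · · ·
    · · · · · · · ·
    · · · · · · · ·
T3:
  2·area = 160  (B↔C swapped to make it positive)
  edge (6, 15)→(16, 0): d=(10,-15) top-left  bias=+0
  edge (16, 0)→(12, 22): d=(-4,22) right/bottom  bias=-1
  edge (12, 22)→(6, 15): d=(-6,-7) top-left  bias=+0
    (7,1)@(15, 3): e=[15,10,135] → █
    (6,2)@(13, 5): e=[5,46,109] → █
    (6,3)@(13, 7): e=[25,38,97] → █
    (7,3)@(15, 7): e=[55,-6,111] → ·
    (5,4)@(11, 9): e=[15,74,71] → █
    (7,4)@(15, 9): e=[75,-14,99] → ·
    (4,5)@(9, 11): e=[5,110,45] → █
    (7,5)@(15, 11): e=[95,-22,87] → ·
    (4,6)@(9, 13): e=[25,102,33] → █
    (7,6)@(15, 13): e=[115,-30,75] → ·
    (3,7)@(7, 15): e=[15,138,7] → █
    (7,7)@(15, 15): e=[135,-38,63] → ·
  covered (19 px):
    · · · · · · · ·
    · · · · · · · █
    · · · · · · █ █
    · · · · · · █ ·
    · · · · · █ █ ·
    · · · · █ █ █ ·
    · · · · █ █ █ ·
    · · · █ █ █ █ ·
    · · · · █ █ · ·
    · · · · · █ · ·
    · · · · · · · ·
    · · · · · · · ·

Answer: [15,15,30]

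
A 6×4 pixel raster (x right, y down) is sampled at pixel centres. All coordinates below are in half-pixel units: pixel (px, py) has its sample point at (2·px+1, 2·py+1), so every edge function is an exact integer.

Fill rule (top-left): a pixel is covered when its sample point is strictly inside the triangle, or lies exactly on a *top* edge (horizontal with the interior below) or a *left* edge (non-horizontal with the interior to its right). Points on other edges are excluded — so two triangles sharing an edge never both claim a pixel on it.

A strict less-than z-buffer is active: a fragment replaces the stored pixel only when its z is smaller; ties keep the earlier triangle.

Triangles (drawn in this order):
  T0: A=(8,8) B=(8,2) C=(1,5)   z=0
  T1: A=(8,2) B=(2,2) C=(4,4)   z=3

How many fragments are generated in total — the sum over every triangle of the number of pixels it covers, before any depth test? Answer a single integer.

T0:
  2·area = 42  (B↔C swapped to make it positive)
  edge (8, 8)→(1, 5): d=(-7,-3) top-left  bias=+0
  edge (1, 5)→(8, 2): d=(7,-3) top-left  bias=+0
  edge (8, 2)→(8, 8): d=(0,6) right/bottom  bias=-1
    (3,1)@(7, 3): e=[32,4,6] → █
    (4,1)@(9, 3): e=[38,10,-6] → ·
    (0,2)@(1, 5): e=[0,0,42] → █  [on edge]
    (1,2)@(3, 5): e=[6,6,30] → █
    (2,2)@(5, 5): e=[12,12,18] → █
    (4,2)@(9, 5): e=[24,24,-6] → ·
    (0,3)@(1, 7): e=[-14,14,42] → ·
    (1,3)@(3, 7): e=[-8,20,30] → ·
    (2,3)@(5, 7): e=[-2,26,18] → ·
    (3,3)@(7, 7): e=[4,32,6] → █
    (4,3)@(9, 7): e=[10,38,-6] → ·
  covered (6 px):
    · · · · · ·
    · · · █ · ·
    █ █ █ █ · ·
    · · · █ · ·
T1:
  2·area = 12  (B↔C swapped to make it positive)
  edge (8, 2)→(4, 4): d=(-4,2) right/bottom  bias=-1
  edge (4, 4)→(2, 2): d=(-2,-2) top-left  bias=+0
  edge (2, 2)→(8, 2): d=(6,0) top-left  bias=+0
    (0,0)@(1, 1): e=[18,0,-6] → ·  [on edge]
    (1,1)@(3, 3): e=[6,0,6] → █  [on edge]
    (2,1)@(5, 3): e=[2,4,6] → █
    (3,1)@(7, 3): e=[-2,8,6] → ·
    (1,2)@(3, 5): e=[-2,-4,18] → ·
    (2,2)@(5, 5): e=[-6,0,18] → ·  [on edge]
    (3,3)@(7, 7): e=[-18,0,30] → ·  [on edge]
  covered (2 px):
    · · · · · ·
    · █ █ · · ·
    · · · · · ·
    · · · · · ·

Answer: 8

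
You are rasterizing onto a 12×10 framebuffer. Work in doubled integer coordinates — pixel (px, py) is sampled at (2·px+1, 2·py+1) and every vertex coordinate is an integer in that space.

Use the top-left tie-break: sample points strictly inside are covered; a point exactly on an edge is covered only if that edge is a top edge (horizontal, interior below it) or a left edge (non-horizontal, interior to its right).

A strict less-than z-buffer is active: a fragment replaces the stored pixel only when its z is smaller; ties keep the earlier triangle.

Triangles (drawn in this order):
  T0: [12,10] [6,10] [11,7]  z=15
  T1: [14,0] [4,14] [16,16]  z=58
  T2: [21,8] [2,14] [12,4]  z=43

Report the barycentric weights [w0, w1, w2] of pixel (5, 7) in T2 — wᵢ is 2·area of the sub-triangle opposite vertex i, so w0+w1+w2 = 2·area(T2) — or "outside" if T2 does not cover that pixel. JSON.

T0:
  2·area = 18
  edge (12, 10)→(6, 10): d=(-6,0) right/bottom  bias=-1
  edge (6, 10)→(11, 7): d=(5,-3) top-left  bias=+0
  edge (11, 7)→(12, 10): d=(1,3) right/bottom  bias=-1
    (4,0)@(9, 1): e=[54,-36,0] → ·  [on edge]
    (10,0)@(21, 1): e=[54,0,-36] → ·  [on edge]
    (5,3)@(11, 7): e=[18,0,0] → ·  [on edge]
    (4,4)@(9, 9): e=[6,4,8] → #
    (5,4)@(11, 9): e=[6,10,2] → #
    (6,4)@(13, 9): e=[6,16,-4] → ·
    (4,5)@(9, 11): e=[-6,14,10] → ·
    (5,5)@(11, 11): e=[-6,20,4] → ·
    (0,6)@(1, 13): e=[-18,0,36] → ·  [on edge]
    (6,6)@(13, 13): e=[-18,36,0] → ·  [on edge]
    (7,9)@(15, 19): e=[-54,72,0] → ·  [on edge]
  covered (2 px):
    · · · · · · · · · · · ·
    · · · · · · · · · · · ·
    · · · · · · · · · · · ·
    · · · · · · · · · · · ·
    · · · · # # · · · · · ·
    · · · · · · · · · · · ·
    · · · · · · · · · · · ·
    · · · · · · · · · · · ·
    · · · · · · · · · · · ·
    · · · · · · · · · · · ·
T1:
  2·area = 188  (B↔C swapped to make it positive)
  edge (14, 0)→(16, 16): d=(2,16) right/bottom  bias=-1
  edge (16, 16)→(4, 14): d=(-12,-2) top-left  bias=+0
  edge (4, 14)→(14, 0): d=(10,-14) top-left  bias=+0
    (6,1)@(13, 3): e=[22,150,16] → #
    (7,1)@(15, 3): e=[-10,154,44] → ·
    (5,2)@(11, 5): e=[58,122,8] → #
    (7,2)@(15, 5): e=[-6,130,64] → ·
    (4,3)@(9, 7): e=[94,94,0] → #  [on edge]
    (7,3)@(15, 7): e=[-2,106,84] → ·
    (4,4)@(9, 9): e=[98,70,20] → #
    (7,4)@(15, 9): e=[2,82,104] → #
    (8,4)@(17, 9): e=[-30,86,132] → ·
    (3,5)@(7, 11): e=[134,42,12] → #
    (8,5)@(17, 11): e=[-26,62,152] → ·
    (2,6)@(5, 13): e=[170,14,4] → #
  covered (24 px):
    · · · · · · · · · · · ·
    · · · · · · # · · · · ·
    · · · · · # # · · · · ·
    · · · · # # # · · · · ·
    · · · · # # # # · · · ·
    · · · # # # # # · · · ·
    · · # # # # # # · · · ·
    · · · · · # # # · · · ·
    · · · · · · · · · · · ·
    · · · · · · · · · · · ·
T2:
  2·area = 130
  edge (21, 8)→(2, 14): d=(-19,6) right/bottom  bias=-1
  edge (2, 14)→(12, 4): d=(10,-10) top-left  bias=+0
  edge (12, 4)→(21, 8): d=(9,4) right/bottom  bias=-1
    (7,0)@(15, 1): e=[169,0,-39] → ·  [on edge]
    (6,1)@(13, 3): e=[143,0,-13] → ·  [on edge]
    (5,2)@(11, 5): e=[117,0,13] → #  [on edge]
    (6,2)@(13, 5): e=[105,20,5] → #
    (7,2)@(15, 5): e=[93,40,-3] → ·
    (4,3)@(9, 7): e=[91,0,39] → #  [on edge]
    (7,3)@(15, 7): e=[55,60,15] → #
    (8,3)@(17, 7): e=[43,80,7] → #
    (9,3)@(19, 7): e=[31,100,-1] → ·
    (3,4)@(7, 9): e=[65,0,65] → #  [on edge]
    (9,4)@(19, 9): e=[-7,120,17] → ·
    (2,5)@(5, 11): e=[39,0,91] → #  [on edge]
    (1,6)@(3, 13): e=[13,0,117] → #  [on edge]
    (0,7)@(1, 15): e=[-13,0,143] → ·  [on edge]
  covered (19 px):
    · · · · · · · · · · · ·
    · · · · · · · · · · · ·
    · · · · · # # · · · · ·
    · · · · # # # # # · · ·
    · · · # # # # # # · · ·
    · · # # # # · · · · · ·
    · # # · · · · · · · · ·
    · · · · · · · · · · · ·
    · · · · · · · · · · · ·
    · · · · · · · · · · · ·

Result: "outside"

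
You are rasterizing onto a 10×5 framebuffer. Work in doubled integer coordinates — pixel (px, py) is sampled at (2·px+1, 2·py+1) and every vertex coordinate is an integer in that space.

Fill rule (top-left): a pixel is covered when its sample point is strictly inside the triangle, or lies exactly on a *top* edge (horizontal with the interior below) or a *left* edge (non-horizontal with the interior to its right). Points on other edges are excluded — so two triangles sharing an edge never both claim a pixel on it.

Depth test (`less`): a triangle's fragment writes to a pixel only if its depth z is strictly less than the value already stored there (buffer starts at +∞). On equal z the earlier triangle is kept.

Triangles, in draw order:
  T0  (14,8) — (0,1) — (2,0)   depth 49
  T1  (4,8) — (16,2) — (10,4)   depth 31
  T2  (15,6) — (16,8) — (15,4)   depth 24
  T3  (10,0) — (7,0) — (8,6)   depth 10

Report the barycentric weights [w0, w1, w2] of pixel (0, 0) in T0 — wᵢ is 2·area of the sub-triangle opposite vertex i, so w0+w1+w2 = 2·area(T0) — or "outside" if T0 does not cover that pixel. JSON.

T0:
  2·area = 28
  edge (14, 8)→(0, 1): d=(-14,-7) top-left  bias=+0
  edge (0, 1)→(2, 0): d=(2,-1) top-left  bias=+0
  edge (2, 0)→(14, 8): d=(12,8) right/bottom  bias=-1
    (0,0)@(1, 1): e=[7,1,20] → █
    (1,0)@(3, 1): e=[21,3,4] → █
    (2,0)@(5, 1): e=[35,5,-12] → ·
    (0,1)@(1, 3): e=[-21,5,44] → ·
    (1,1)@(3, 3): e=[-7,7,28] → ·
    (2,1)@(5, 3): e=[7,9,12] → █
    (3,1)@(7, 3): e=[21,11,-4] → ·
    (2,2)@(5, 5): e=[-21,13,36] → ·
    (4,2)@(9, 5): e=[7,17,4] → █
    (5,2)@(11, 5): e=[21,19,-12] → ·
    (4,3)@(9, 7): e=[-21,21,28] → ·
  covered (4 px):
    █ █ · · · · · · · ·
    · · █ · · · · · · ·
    · · · · █ · · · · ·
    · · · · · · · · · ·
    · · · · · · · · · ·
T1:
  2·area = 12  (B↔C swapped to make it positive)
  edge (4, 8)→(10, 4): d=(6,-4) top-left  bias=+0
  edge (10, 4)→(16, 2): d=(6,-2) top-left  bias=+0
  edge (16, 2)→(4, 8): d=(-12,6) right/bottom  bias=-1
    (9,0)@(19, 1): e=[18,0,-6] → ·  [on edge]
    (6,1)@(13, 3): e=[6,0,6] → █  [on edge]
    (7,1)@(15, 3): e=[14,4,-6] → ·
    (3,2)@(7, 5): e=[-6,0,18] → ·  [on edge]
    (4,2)@(9, 5): e=[2,4,6] → █
    (5,2)@(11, 5): e=[10,8,-6] → ·
    (6,2)@(13, 5): e=[18,12,-18] → ·
    (0,3)@(1, 7): e=[-18,0,30] → ·  [on edge]
    (4,3)@(9, 7): e=[14,16,-18] → ·
  covered (2 px):
    · · · · · · · · · ·
    · · · · · · █ · · ·
    · · · · █ · · · · ·
    · · · · · · · · · ·
    · · · · · · · · · ·
T2:
  2·area = 2  (B↔C swapped to make it positive)
  edge (15, 6)→(15, 4): d=(0,-2) top-left  bias=+0
  edge (15, 4)→(16, 8): d=(1,4) right/bottom  bias=-1
  edge (16, 8)→(15, 6): d=(-1,-2) top-left  bias=+0
    (7,0)@(15, 1): e=[0,-3,5] → ·  [on edge]
    (7,1)@(15, 3): e=[0,-1,3] → ·  [on edge]
    (7,2)@(15, 5): e=[0,1,1] → █  [on edge]
    (8,2)@(17, 5): e=[4,-7,5] → ·
    (7,3)@(15, 7): e=[0,3,-1] → ·  [on edge]
    (7,4)@(15, 9): e=[0,5,-3] → ·  [on edge]
  covered (1 px):
    · · · · · · · · · ·
    · · · · · · · · · ·
    · · · · · · · █ · ·
    · · · · · · · · · ·
    · · · · · · · · · ·
T3:
  2·area = 18  (B↔C swapped to make it positive)
  edge (10, 0)→(8, 6): d=(-2,6) right/bottom  bias=-1
  edge (8, 6)→(7, 0): d=(-1,-6) top-left  bias=+0
  edge (7, 0)→(10, 0): d=(3,0) top-left  bias=+0
    (4,0)@(9, 1): e=[4,11,3] → █
    (5,0)@(11, 1): e=[-8,23,3] → ·
    (4,1)@(9, 3): e=[0,9,9] → ·  [on edge]
    (3,4)@(7, 9): e=[0,-9,27] → ·  [on edge]
  covered (1 px):
    · · · · █ · · · · ·
    · · · · · · · · · ·
    · · · · · · · · · ·
    · · · · · · · · · ·
    · · · · · · · · · ·

Final: [1,20,7]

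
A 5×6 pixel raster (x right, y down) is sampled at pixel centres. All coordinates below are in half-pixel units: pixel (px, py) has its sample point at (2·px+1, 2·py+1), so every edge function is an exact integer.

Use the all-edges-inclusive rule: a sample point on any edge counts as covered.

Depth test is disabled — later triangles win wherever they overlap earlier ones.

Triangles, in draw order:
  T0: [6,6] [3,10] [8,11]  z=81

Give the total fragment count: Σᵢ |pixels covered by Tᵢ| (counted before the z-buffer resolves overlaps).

T0:
  2·area = 23  (B↔C swapped to make it positive)
  edge (6, 6)→(8, 11): d=(2,5) inclusive
  edge (8, 11)→(3, 10): d=(-5,-1) inclusive
  edge (3, 10)→(6, 6): d=(3,-4) inclusive
    (2,4)@(5, 9): e=[11,7,5] → #
    (3,4)@(7, 9): e=[1,9,13] → #
    (4,4)@(9, 9): e=[-9,11,21] → ·
    (2,5)@(5, 11): e=[15,-3,11] → ·
    (3,5)@(7, 11): e=[5,-1,19] → ·
  covered (2 px):
    · · · · ·
    · · · · ·
    · · · · ·
    · · · · ·
    · · # # ·
    · · · · ·

Final: 2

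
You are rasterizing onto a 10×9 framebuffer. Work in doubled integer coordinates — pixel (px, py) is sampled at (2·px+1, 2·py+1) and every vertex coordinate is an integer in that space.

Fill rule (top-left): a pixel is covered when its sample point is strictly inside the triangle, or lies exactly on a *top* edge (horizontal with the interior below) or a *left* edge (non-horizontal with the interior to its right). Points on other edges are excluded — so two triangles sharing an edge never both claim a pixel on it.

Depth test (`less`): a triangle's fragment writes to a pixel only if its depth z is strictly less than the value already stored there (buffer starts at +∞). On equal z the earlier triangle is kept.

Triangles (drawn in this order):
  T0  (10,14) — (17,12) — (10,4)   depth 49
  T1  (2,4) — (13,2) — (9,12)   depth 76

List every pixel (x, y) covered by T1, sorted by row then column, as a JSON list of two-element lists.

T0:
  2·area = 70  (B↔C swapped to make it positive)
  edge (10, 14)→(10, 4): d=(0,-10) top-left  bias=+0
  edge (10, 4)→(17, 12): d=(7,8) right/bottom  bias=-1
  edge (17, 12)→(10, 14): d=(-7,2) right/bottom  bias=-1
    (5,3)@(11, 7): e=[10,13,47] → █
    (6,3)@(13, 7): e=[30,-3,43] → ·
    (5,4)@(11, 9): e=[10,27,33] → █
    (6,4)@(13, 9): e=[30,11,29] → █
    (7,4)@(15, 9): e=[50,-5,25] → ·
    (5,5)@(11, 11): e=[10,41,19] → █
    (7,5)@(15, 11): e=[50,9,11] → █
    (8,5)@(17, 11): e=[70,-7,7] → ·
    (5,6)@(11, 13): e=[10,55,5] → █
    (7,6)@(15, 13): e=[50,23,-3] → ·
    (5,7)@(11, 15): e=[10,69,-9] → ·
    (6,7)@(13, 15): e=[30,53,-13] → ·
  covered (8 px):
    · · · · · · · · · ·
    · · · · · · · · · ·
    · · · · · · · · · ·
    · · · · · █ · · · ·
    · · · · · █ █ · · ·
    · · · · · █ █ █ · ·
    · · · · · █ █ · · ·
    · · · · · · · · · ·
    · · · · · · · · · ·
T1:
  2·area = 102
  edge (2, 4)→(13, 2): d=(11,-2) top-left  bias=+0
  edge (13, 2)→(9, 12): d=(-4,10) right/bottom  bias=-1
  edge (9, 12)→(2, 4): d=(-7,-8) top-left  bias=+0
    (4,1)@(9, 3): e=[3,36,63] → █
    (5,1)@(11, 3): e=[7,16,79] → █
    (6,1)@(13, 3): e=[11,-4,95] → ·
    (1,2)@(3, 5): e=[13,88,1] → █
    (2,2)@(5, 5): e=[17,68,17] → █
    (3,2)@(7, 5): e=[21,48,33] → █
    (6,2)@(13, 5): e=[33,-12,81] → ·
    (1,3)@(3, 7): e=[35,80,-13] → ·
    (2,3)@(5, 7): e=[39,60,3] → █
    (5,3)@(11, 7): e=[51,0,51] → ·  [on edge]
    (2,4)@(5, 9): e=[61,52,-11] → ·
    (3,4)@(7, 9): e=[65,32,5] → █
    (3,8)@(7, 17): e=[153,0,-51] → ·  [on edge]
  covered (13 px):
    · · · · · · · · · ·
    · · · · █ █ · · · ·
    · █ █ █ █ █ · · · ·
    · · █ █ █ · · · · ·
    · · · █ █ · · · · ·
    · · · · █ · · · · ·
    · · · · · · · · · ·
    · · · · · · · · · ·
    · · · · · · · · · ·

Final: [[4,1],[5,1],[1,2],[2,2],[3,2],[4,2],[5,2],[2,3],[3,3],[4,3],[3,4],[4,4],[4,5]]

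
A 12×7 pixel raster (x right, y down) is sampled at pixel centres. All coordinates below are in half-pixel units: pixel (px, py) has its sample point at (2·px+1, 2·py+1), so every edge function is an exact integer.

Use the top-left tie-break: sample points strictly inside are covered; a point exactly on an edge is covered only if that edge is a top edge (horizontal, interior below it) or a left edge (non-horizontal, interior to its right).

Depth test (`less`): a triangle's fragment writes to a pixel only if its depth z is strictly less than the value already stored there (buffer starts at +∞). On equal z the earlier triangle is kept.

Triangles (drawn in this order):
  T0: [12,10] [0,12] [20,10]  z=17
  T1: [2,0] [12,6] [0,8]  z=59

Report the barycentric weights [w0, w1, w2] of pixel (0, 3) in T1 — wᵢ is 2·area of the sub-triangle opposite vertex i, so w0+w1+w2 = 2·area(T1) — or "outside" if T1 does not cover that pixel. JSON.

T0:
  2·area = 16  (B↔C swapped to make it positive)
  edge (12, 10)→(20, 10): d=(8,0) top-left  bias=+0
  edge (20, 10)→(0, 12): d=(-20,2) right/bottom  bias=-1
  edge (0, 12)→(12, 10): d=(12,-2) top-left  bias=+0
    (3,5)@(7, 11): e=[8,6,2] → █
    (4,5)@(9, 11): e=[8,2,6] → █
    (5,5)@(11, 11): e=[8,-2,10] → ·
    (3,6)@(7, 13): e=[24,-34,26] → ·
    (4,6)@(9, 13): e=[24,-38,30] → ·
  covered (2 px):
    · · · · · · · · · · · ·
    · · · · · · · · · · · ·
    · · · · · · · · · · · ·
    · · · · · · · · · · · ·
    · · · · · · · · · · · ·
    · · · █ █ · · · · · · ·
    · · · · · · · · · · · ·
T1:
  2·area = 92
  edge (2, 0)→(12, 6): d=(10,6) right/bottom  bias=-1
  edge (12, 6)→(0, 8): d=(-12,2) right/bottom  bias=-1
  edge (0, 8)→(2, 0): d=(2,-8) top-left  bias=+0
    (1,0)@(3, 1): e=[4,78,10] → █
    (2,0)@(5, 1): e=[-8,74,26] → ·
    (1,1)@(3, 3): e=[24,54,14] → █
    (2,1)@(5, 3): e=[12,50,30] → █
    (3,1)@(7, 3): e=[0,46,46] → ·  [on edge]
    (0,2)@(1, 5): e=[56,34,2] → █
    (3,2)@(7, 5): e=[20,22,50] → █
    (4,2)@(9, 5): e=[8,18,66] → █
    (5,2)@(11, 5): e=[-4,14,82] → ·
    (0,3)@(1, 7): e=[76,10,6] → █
    (3,3)@(7, 7): e=[40,-2,54] → ·
    (4,3)@(9, 7): e=[28,-6,70] → ·
    (8,4)@(17, 9): e=[0,-46,138] → ·  [on edge]
  covered (11 px):
    · █ · · · · · · · · · ·
    · █ █ · · · · · · · · ·
    █ █ █ █ █ · · · · · · ·
    █ █ █ · · · · · · · · ·
    · · · · · · · · · · · ·
    · · · · · · · · · · · ·
    · · · · · · · · · · · ·

Answer: [10,6,76]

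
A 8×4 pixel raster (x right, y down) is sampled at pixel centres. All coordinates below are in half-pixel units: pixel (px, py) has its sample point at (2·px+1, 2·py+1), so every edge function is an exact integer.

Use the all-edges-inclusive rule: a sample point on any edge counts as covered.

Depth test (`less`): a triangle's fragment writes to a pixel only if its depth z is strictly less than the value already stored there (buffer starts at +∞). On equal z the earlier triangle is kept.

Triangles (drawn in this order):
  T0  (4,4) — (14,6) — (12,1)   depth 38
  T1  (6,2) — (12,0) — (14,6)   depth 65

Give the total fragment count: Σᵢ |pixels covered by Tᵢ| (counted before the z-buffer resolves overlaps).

T0:
  2·area = 46  (B↔C swapped to make it positive)
  edge (4, 4)→(12, 1): d=(8,-3) inclusive
  edge (12, 1)→(14, 6): d=(2,5) inclusive
  edge (14, 6)→(4, 4): d=(-10,-2) inclusive
    (3,1)@(7, 3): e=[1,29,16] → #
    (4,1)@(9, 3): e=[7,19,20] → #
    (5,1)@(11, 3): e=[13,9,24] → #
    (6,1)@(13, 3): e=[19,-1,28] → ·
    (3,2)@(7, 5): e=[17,33,-4] → ·
    (4,2)@(9, 5): e=[23,23,0] → #  [on edge]
    (6,2)@(13, 5): e=[35,3,8] → #
    (7,2)@(15, 5): e=[41,-7,12] → ·
    (4,3)@(9, 7): e=[39,27,-20] → ·
    (5,3)@(11, 7): e=[45,17,-16] → ·
    (6,3)@(13, 7): e=[51,7,-12] → ·
  covered (6 px):
    · · · · · · · ·
    · · · # # # · ·
    · · · · # # # ·
    · · · · · · · ·
T1:
  2·area = 40
  edge (6, 2)→(12, 0): d=(6,-2) inclusive
  edge (12, 0)→(14, 6): d=(2,6) inclusive
  edge (14, 6)→(6, 2): d=(-8,-4) inclusive
    (4,0)@(9, 1): e=[0,20,20] → #  [on edge]
    (5,0)@(11, 1): e=[4,8,28] → #
    (6,0)@(13, 1): e=[8,-4,36] → ·
    (1,1)@(3, 3): e=[0,60,-20] → ·  [on edge]
    (4,1)@(9, 3): e=[12,24,4] → #
    (6,1)@(13, 3): e=[20,0,20] → #  [on edge]
    (7,1)@(15, 3): e=[24,-12,28] → ·
    (4,2)@(9, 5): e=[24,28,-12] → ·
    (5,2)@(11, 5): e=[28,16,-4] → ·
    (6,2)@(13, 5): e=[32,4,4] → #
    (7,2)@(15, 5): e=[36,-8,12] → ·
    (6,3)@(13, 7): e=[44,8,-12] → ·
  covered (6 px):
    · · · · # # · ·
    · · · · # # # ·
    · · · · · · # ·
    · · · · · · · ·

Result: 12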